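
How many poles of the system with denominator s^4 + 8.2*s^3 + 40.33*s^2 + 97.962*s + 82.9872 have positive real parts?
s^4 + 8.2*s^3 + 40.33*s^2 + 97.962*s + 82.9872 = (s + 1.8)(s + 2.4)(s^2 + 4*s + 19.21). Poles: -1.8, -2 + 3.9j, -2 - 3.9j, -2.4. RHP poles (Re>0): 0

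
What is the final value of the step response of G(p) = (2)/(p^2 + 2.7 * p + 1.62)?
FVT: lim_{t→∞} y(t) = lim_{p→0} p*Y(p) where Y(p) = G(p)/p.
= lim_{p→0} G(p) = G(0) = num(0)/den(0) = 2/1.62 = 1.235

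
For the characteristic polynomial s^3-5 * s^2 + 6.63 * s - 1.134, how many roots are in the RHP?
s^3 - 5*s^2 + 6.63*s - 1.134 = (s - 2.1)(s - 0.2)(s - 2.7). Poles: 0.2, 2.1, 2.7. RHP poles (Re>0): 3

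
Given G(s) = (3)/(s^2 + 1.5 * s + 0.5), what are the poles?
Set denominator = 0: s^2 + 1.5*s + 0.5 = (s + 0.5)(s + 1) = 0 → Poles: -0.5, -1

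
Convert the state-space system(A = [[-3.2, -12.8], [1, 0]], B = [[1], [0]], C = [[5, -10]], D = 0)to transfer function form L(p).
L(p) = C(pI - A)⁻¹B + D.
Characteristic polynomial det(pI - A) = p^2 + 3.2*p + 12.8.
Numerator from C·adj(pI-A)·B + D·det(pI-A) = 5*p - 10.
L(p) = (5*p - 10)/(p^2 + 3.2*p + 12.8)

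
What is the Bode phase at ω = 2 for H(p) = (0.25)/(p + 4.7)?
Substitute p = j*2: H(j2) = 0.0450364 - 0.0191644j.
∠H(j2) = atan2(Im, Re) = atan2(-0.0191644, 0.0450364) = -23.05°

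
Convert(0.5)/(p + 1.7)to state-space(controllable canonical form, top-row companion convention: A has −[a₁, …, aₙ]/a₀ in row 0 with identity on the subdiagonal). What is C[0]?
Reachable canonical form: C = numerator coefficients (right-aligned, zero-padded to length n).
num = 0.5, C = [[0.5]].
C[0] = 0.5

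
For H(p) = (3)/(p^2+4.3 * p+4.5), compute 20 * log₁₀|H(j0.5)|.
Substitute p = j*0.5: H(j0.5) = 0.562045 - 0.284329j.
|H(j0.5)| = sqrt(Re² + Im²) = 0.6299.
20*log₁₀(0.6299) = -4.01 dB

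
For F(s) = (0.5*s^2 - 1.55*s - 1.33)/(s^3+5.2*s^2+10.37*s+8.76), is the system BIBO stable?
Denominator: s^3 + 5.2*s^2 + 10.37*s + 8.76 = (s + 2.4)(s^2 + 2.8*s + 3.65). Poles: -1.4 + 1.3j, -1.4 - 1.3j, -2.4. All Re(p)<0: Yes (stable)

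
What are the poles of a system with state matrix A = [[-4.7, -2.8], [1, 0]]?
Eigenvalues solve det(λI - A) = 0.
Characteristic polynomial: λ^2 + 4.7*λ + 2.8 = 0.
Factor: (λ + 0.7)(λ + 4) = 0.
Roots: -0.7, -4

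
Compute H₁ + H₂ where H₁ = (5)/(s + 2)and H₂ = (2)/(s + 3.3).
Parallel: H = H₁ + H₂ = (n₁·d₂ + n₂·d₁)/(d₁·d₂).
n₁·d₂ = 5*s + 16.5. n₂·d₁ = 2*s + 4. Sum = 7*s + 20.5. d₁·d₂ = s^2 + 5.3*s + 6.6.
H(s) = (7*s + 20.5)/(s^2 + 5.3*s + 6.6)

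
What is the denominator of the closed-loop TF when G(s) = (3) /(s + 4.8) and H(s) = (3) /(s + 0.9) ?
Characteristic poly = G_den * H_den + G_num * H_num = (s^2 + 5.7*s + 4.32) + (9) = s^2 + 5.7*s + 13.32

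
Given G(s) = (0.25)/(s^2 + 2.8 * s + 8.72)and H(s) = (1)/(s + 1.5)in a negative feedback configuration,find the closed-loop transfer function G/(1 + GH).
Closed-loop T = G/(1+GH).
Numerator: G_num * H_den = 0.25*s + 0.375.
Denominator: G_den * H_den + G_num * H_num = (s^3 + 4.3*s^2 + 12.92*s + 13.08) + (0.25) = s^3 + 4.3*s^2 + 12.92*s + 13.33.
T(s) = (0.25*s + 0.375)/(s^3 + 4.3*s^2 + 12.92*s + 13.33)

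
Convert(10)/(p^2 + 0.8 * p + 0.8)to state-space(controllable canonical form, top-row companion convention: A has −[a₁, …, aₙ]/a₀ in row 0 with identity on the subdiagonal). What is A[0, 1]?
Reachable canonical form for den = p^2 + 0.8*p + 0.8: top row of A = -[a₁,a₂,...,aₙ]/a₀, ones on the subdiagonal, zeros elsewhere.
A = [[-0.8, -0.8], [1, 0]].
A[0,1] = -0.8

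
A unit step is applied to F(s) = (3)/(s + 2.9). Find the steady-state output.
FVT: lim_{t→∞} y(t) = lim_{s→0} s*Y(s) where Y(s) = F(s)/s.
= lim_{s→0} F(s) = F(0) = num(0)/den(0) = 3/2.9 = 1.034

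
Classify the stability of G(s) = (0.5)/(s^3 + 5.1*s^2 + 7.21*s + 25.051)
Denominator: s^3 + 5.1*s^2 + 7.21*s + 25.051 = (s + 4.7)(s^2 + 0.4*s + 5.33). Poles: -0.2 + 2.3j, -0.2 - 2.3j, -4.7. Stable (all poles in LHP)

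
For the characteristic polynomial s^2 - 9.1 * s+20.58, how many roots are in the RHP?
s^2 - 9.1*s + 20.58 = (s - 4.9)(s - 4.2). Poles: 4.2, 4.9. RHP poles (Re>0): 2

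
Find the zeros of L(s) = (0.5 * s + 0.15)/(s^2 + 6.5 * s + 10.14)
Set numerator = 0: 0.5*s + 0.15 = 0 → Zeros: -0.3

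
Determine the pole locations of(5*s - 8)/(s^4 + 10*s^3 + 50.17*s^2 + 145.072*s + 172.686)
Set denominator = 0: s^4 + 10*s^3 + 50.17*s^2 + 145.072*s + 172.686 = (s + 3.4)(s + 3)(s^2 + 3.6*s + 16.93) = 0 → Poles: -1.8 + 3.7j, -1.8 - 3.7j, -3, -3.4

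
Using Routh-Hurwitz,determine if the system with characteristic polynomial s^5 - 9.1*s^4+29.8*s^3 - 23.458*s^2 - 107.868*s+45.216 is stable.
Routh array:
s^5: [1, 29.8, -107.868]; s^4: [-9.1, -23.458, 45.216]; s^3: [27.2222, -102.899]; s^2: [-57.8558, 45.216]; s^1: [-81.6243]; s^0: [45.216]
First column: [1, -9.1, 27.2222, -57.8558, -81.6243, 45.216]. Sign changes = 4.
No, unstable (4 RHP root(s))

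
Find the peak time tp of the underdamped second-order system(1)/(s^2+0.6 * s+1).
Standard form: ωn²/(s²+2ζωn·s+ωn²) → ωn = 1, ζ = 0.3.
ωd = ωn·√(1-ζ²) = 1·√(1-0.3²) = 0.9539.
tp = π/ωd = π/0.9539 = 3.293 s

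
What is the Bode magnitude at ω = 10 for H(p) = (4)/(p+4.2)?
Substitute p = j*10: H(j10) = 0.142809 - 0.34002j.
|H(j10)| = sqrt(Re² + Im²) = 0.3688.
20*log₁₀(0.3688) = -8.66 dB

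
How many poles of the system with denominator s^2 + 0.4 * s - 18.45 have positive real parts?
s^2 + 0.4*s - 18.45 = (s - 4.1)(s + 4.5). Poles: -4.5, 4.1. RHP poles (Re>0): 1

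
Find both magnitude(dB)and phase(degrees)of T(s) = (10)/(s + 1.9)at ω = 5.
Substitute s = j*5: T(j5) = 0.664103 - 1.74764j.
|T| = 20*log₁₀(sqrt(Re²+Im²)) = 5.43 dB.
∠T = atan2(Im, Re) = -69.19°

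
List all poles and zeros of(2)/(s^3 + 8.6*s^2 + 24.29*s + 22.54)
Set denominator = 0: s^3 + 8.6*s^2 + 24.29*s + 22.54 = (s + 2.8)(s + 3.5)(s + 2.3) = 0 → Poles: -2.3, -2.8, -3.5
Numerator is a nonzero constant (2) → Zeros: none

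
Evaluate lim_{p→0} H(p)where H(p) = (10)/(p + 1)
DC gain = H(0) = num(0)/den(0) = 10/1 = 10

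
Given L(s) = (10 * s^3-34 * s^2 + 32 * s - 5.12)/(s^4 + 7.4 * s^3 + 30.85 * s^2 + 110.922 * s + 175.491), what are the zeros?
Set numerator = 0: 10*s^3 - 34*s^2 + 32*s - 5.12 = 10*(s - 1.6)(s - 1.6)(s - 0.2) = 0 → Zeros: 0.2, 1.6, 1.6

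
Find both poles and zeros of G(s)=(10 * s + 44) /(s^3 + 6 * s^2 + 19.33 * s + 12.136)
Set denominator = 0: s^3 + 6*s^2 + 19.33*s + 12.136 = (s + 0.8)(s^2 + 5.2*s + 15.17) = 0 → Poles: -0.8, -2.6 + 2.9j, -2.6 - 2.9j
Set numerator = 0: 10*s + 44 = 0 → Zeros: -4.4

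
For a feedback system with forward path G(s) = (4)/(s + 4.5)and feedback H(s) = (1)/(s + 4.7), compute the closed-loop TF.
Closed-loop T = G/(1+GH).
Numerator: G_num * H_den = 4*s + 18.8.
Denominator: G_den * H_den + G_num * H_num = (s^2 + 9.2*s + 21.15) + (4) = s^2 + 9.2*s + 25.15.
T(s) = (4*s + 18.8)/(s^2 + 9.2*s + 25.15)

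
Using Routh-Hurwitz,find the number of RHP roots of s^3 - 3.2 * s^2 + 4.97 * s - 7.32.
Routh array:
s^3: [1, 4.97]; s^2: [-3.2, -7.32]; s^1: [2.6825]; s^0: [-7.32]
First column: [1, -3.2, 2.6825, -7.32]. Sign changes = RHP roots = 3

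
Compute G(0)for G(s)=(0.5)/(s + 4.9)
DC gain = G(0) = num(0)/den(0) = 0.5/4.9 = 0.102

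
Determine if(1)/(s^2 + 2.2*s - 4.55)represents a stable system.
Denominator: s^2 + 2.2*s - 4.55 = (s - 1.3)(s + 3.5). Poles: -3.5, 1.3. All Re(p)<0: No (unstable)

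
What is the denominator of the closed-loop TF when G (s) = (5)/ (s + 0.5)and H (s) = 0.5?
Characteristic poly = G_den * H_den + G_num * H_num = (s + 0.5) + (2.5) = s + 3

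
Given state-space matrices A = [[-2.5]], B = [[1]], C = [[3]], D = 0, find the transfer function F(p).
F(p) = C(pI - A)⁻¹B + D.
Characteristic polynomial det(pI - A) = p + 2.5.
Numerator from C·adj(pI-A)·B + D·det(pI-A) = 3.
F(p) = (3)/(p + 2.5)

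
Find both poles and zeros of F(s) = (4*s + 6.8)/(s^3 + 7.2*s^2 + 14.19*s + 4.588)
Set denominator = 0: s^3 + 7.2*s^2 + 14.19*s + 4.588 = (s + 0.4)(s + 3.7)(s + 3.1) = 0 → Poles: -0.4, -3.1, -3.7
Set numerator = 0: 4*s + 6.8 = 0 → Zeros: -1.7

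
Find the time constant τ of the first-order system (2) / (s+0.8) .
First-order system: τ = -1/pole. Pole = -0.8. τ = -1/(-0.8) = 1.25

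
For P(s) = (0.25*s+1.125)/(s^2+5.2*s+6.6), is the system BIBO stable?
Denominator: s^2 + 5.2*s + 6.6 = (s + 3)(s + 2.2). Poles: -2.2, -3. All Re(p)<0: Yes (stable)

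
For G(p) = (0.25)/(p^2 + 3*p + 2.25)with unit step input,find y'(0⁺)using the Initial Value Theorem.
IVT: y'(0⁺) = lim_{p→∞} p²·Y(p) = lim_{p→∞} p·G(p).
deg(num) = 0, deg(den) = 2, relative degree = 2 ≥ 2, so p·G(p) → 0. Initial slope = 0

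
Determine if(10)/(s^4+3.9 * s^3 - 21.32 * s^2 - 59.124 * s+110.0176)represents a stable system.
Denominator: s^4 + 3.9*s^3 - 21.32*s^2 - 59.124*s + 110.0176 = (s - 1.4)(s + 4.4)(s - 3.8)(s + 4.7). Poles: -4.4, -4.7, 1.4, 3.8. All Re(p)<0: No (unstable)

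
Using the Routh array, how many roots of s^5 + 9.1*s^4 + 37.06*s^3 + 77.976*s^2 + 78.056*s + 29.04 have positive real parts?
Routh array:
s^5: [1, 37.06, 78.056]; s^4: [9.1, 77.976, 29.04]; s^3: [28.4912, 74.8648]; s^2: [54.0644, 29.04]; s^1: [59.5611]; s^0: [29.04]
First column: [1, 9.1, 28.4912, 54.0644, 59.5611, 29.04]. Sign changes = RHP roots = 0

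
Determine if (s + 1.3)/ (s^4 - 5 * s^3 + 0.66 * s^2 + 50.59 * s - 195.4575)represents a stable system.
Denominator: s^4 - 5*s^3 + 0.66*s^2 + 50.59*s - 195.4575 = (s - 4.5)(s + 3.5)(s^2 - 4*s + 12.41). Poles: -3.5, 2 + 2.9j, 2 - 2.9j, 4.5. All Re(p)<0: No (unstable)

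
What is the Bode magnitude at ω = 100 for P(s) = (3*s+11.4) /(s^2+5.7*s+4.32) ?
Substitute s = j*100: P(j100) = 0.000569135 - 0.0299805j.
|P(j100)| = sqrt(Re² + Im²) = 0.02999.
20*log₁₀(0.02999) = -30.46 dB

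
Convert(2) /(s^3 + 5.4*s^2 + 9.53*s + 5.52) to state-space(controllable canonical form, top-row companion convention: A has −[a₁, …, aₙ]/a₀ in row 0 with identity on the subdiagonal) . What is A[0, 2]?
Reachable canonical form for den = s^3 + 5.4*s^2 + 9.53*s + 5.52: top row of A = -[a₁,a₂,...,aₙ]/a₀, ones on the subdiagonal, zeros elsewhere.
A = [[-5.4, -9.53, -5.52], [1, 0, 0], [0, 1, 0]].
A[0,2] = -5.52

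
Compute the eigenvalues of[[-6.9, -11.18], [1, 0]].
Eigenvalues solve det(λI - A) = 0.
Characteristic polynomial: λ^2 + 6.9*λ + 11.18 = 0.
Factor: (λ + 4.3)(λ + 2.6) = 0.
Roots: -2.6, -4.3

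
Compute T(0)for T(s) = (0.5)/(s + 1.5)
DC gain = T(0) = num(0)/den(0) = 0.5/1.5 = 0.3333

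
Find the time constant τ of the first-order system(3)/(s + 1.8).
First-order system: τ = -1/pole. Pole = -1.8. τ = -1/(-1.8) = 0.5556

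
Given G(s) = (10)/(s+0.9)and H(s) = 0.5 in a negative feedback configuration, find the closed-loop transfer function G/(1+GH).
Closed-loop T = G/(1+GH).
Numerator: G_num * H_den = 10.
Denominator: G_den * H_den + G_num * H_num = (s + 0.9) + (5) = s + 5.9.
T(s) = (10)/(s + 5.9)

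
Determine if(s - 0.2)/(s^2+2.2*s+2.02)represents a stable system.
Denominator: s^2 + 2.2*s + 2.02. Poles: -1.1 + 0.9j, -1.1 - 0.9j. All Re(p)<0: Yes (stable)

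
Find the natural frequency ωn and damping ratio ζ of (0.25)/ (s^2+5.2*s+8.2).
Underdamped: complex pole -2.6 + 1.2j. ωn = |pole| = 2.864, ζ = -Re(pole)/ωn = 0.908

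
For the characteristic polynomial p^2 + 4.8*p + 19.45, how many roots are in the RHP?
Poles: -2.4 + 3.7j, -2.4 - 3.7j. RHP poles (Re>0): 0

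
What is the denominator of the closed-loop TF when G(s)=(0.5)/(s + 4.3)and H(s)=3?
Characteristic poly = G_den * H_den + G_num * H_num = (s + 4.3) + (1.5) = s + 5.8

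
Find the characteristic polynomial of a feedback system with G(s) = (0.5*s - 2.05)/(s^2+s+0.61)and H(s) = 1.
Characteristic poly = G_den * H_den + G_num * H_num = (s^2 + s + 0.61) + (0.5*s - 2.05) = s^2 + 1.5*s - 1.44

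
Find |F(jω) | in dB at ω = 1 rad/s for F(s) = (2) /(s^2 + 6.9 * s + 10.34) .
Substitute s = j*1: F(j1) = 0.138529 - 0.102339j.
|F(j1)| = sqrt(Re² + Im²) = 0.1722.
20*log₁₀(0.1722) = -15.28 dB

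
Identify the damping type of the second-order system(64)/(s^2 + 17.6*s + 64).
Standard form: ωn²/(s²+2ζωn·s+ωn²) gives ωn=8, ζ=1.1.
Overdamped (ζ = 1.1 > 1)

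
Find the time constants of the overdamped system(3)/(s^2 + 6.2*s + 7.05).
Overdamped: real poles at -4.7, -1.5. τ = -1/pole → τ₁ = 0.2128, τ₂ = 0.6667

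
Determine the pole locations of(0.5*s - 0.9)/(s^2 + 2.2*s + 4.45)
Set denominator = 0: s^2 + 2.2*s + 4.45 = 0 → Poles: -1.1 + 1.8j, -1.1 - 1.8j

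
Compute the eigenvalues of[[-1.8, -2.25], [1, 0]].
Eigenvalues solve det(λI - A) = 0.
Characteristic polynomial: λ^2 + 1.8*λ + 2.25 = 0.
Roots: -0.9 + 1.2j, -0.9 - 1.2j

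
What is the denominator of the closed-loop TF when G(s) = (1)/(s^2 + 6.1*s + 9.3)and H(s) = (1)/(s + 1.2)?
Characteristic poly = G_den * H_den + G_num * H_num = (s^3 + 7.3*s^2 + 16.62*s + 11.16) + (1) = s^3 + 7.3*s^2 + 16.62*s + 12.16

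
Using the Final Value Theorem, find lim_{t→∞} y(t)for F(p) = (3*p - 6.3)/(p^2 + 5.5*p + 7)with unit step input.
FVT: lim_{t→∞} y(t) = lim_{p→0} p*Y(p) where Y(p) = F(p)/p.
= lim_{p→0} F(p) = F(0) = num(0)/den(0) = -6.3/7 = -0.9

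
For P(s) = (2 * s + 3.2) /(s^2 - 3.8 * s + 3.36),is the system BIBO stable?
Denominator: s^2 - 3.8*s + 3.36 = (s - 2.4)(s - 1.4). Poles: 1.4, 2.4. All Re(p)<0: No (unstable)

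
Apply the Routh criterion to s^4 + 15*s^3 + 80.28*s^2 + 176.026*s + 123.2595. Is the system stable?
Routh array:
s^4: [1, 80.28, 123.2595]; s^3: [15, 176.026]; s^2: [68.5449, 123.2595]; s^1: [149.053]; s^0: [123.2595]
First column: [1, 15, 68.5449, 149.053, 123.2595]. Sign changes = 0.
Yes, stable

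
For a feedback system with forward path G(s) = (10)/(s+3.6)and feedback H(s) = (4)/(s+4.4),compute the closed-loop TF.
Closed-loop T = G/(1+GH).
Numerator: G_num * H_den = 10*s + 44.
Denominator: G_den * H_den + G_num * H_num = (s^2 + 8*s + 15.84) + (40) = s^2 + 8*s + 55.84.
T(s) = (10*s + 44)/(s^2 + 8*s + 55.84)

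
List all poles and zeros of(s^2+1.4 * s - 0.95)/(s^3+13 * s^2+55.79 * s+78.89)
Set denominator = 0: s^3 + 13*s^2 + 55.79*s + 78.89 = (s + 4.6)(s + 4.9)(s + 3.5) = 0 → Poles: -3.5, -4.6, -4.9
Set numerator = 0: s^2 + 1.4*s - 0.95 = (s + 1.9)(s - 0.5) = 0 → Zeros: -1.9, 0.5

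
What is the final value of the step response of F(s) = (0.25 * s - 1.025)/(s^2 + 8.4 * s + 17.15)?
FVT: lim_{t→∞} y(t) = lim_{s→0} s*Y(s) where Y(s) = F(s)/s.
= lim_{s→0} F(s) = F(0) = num(0)/den(0) = -1.025/17.15 = -0.05977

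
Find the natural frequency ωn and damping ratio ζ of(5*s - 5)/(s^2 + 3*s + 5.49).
Underdamped: complex pole -1.5 + 1.8j. ωn = |pole| = 2.343, ζ = -Re(pole)/ωn = 0.6402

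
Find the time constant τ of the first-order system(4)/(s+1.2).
First-order system: τ = -1/pole. Pole = -1.2. τ = -1/(-1.2) = 0.8333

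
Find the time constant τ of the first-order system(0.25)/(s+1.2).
First-order system: τ = -1/pole. Pole = -1.2. τ = -1/(-1.2) = 0.8333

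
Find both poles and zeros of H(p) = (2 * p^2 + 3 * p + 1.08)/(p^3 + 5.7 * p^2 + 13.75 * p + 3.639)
Set denominator = 0: p^3 + 5.7*p^2 + 13.75*p + 3.639 = (p + 0.3)(p^2 + 5.4*p + 12.13) = 0 → Poles: -0.3, -2.7 + 2.2j, -2.7 - 2.2j
Set numerator = 0: 2*p^2 + 3*p + 1.08 = 2*(p + 0.9)(p + 0.6) = 0 → Zeros: -0.6, -0.9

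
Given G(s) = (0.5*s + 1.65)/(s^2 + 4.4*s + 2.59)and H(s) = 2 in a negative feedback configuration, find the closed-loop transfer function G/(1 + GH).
Closed-loop T = G/(1+GH).
Numerator: G_num * H_den = 0.5*s + 1.65.
Denominator: G_den * H_den + G_num * H_num = (s^2 + 4.4*s + 2.59) + (s + 3.3) = s^2 + 5.4*s + 5.89.
T(s) = (0.5*s + 1.65)/(s^2 + 5.4*s + 5.89)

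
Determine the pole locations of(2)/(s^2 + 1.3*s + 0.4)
Set denominator = 0: s^2 + 1.3*s + 0.4 = (s + 0.8)(s + 0.5) = 0 → Poles: -0.5, -0.8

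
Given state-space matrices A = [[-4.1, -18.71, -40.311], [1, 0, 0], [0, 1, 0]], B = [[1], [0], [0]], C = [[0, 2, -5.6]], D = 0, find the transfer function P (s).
P(s) = C(sI - A)⁻¹B + D.
Characteristic polynomial det(sI - A) = s^3 + 4.1*s^2 + 18.71*s + 40.311.
Numerator from C·adj(sI-A)·B + D·det(sI-A) = 2*s - 5.6.
P(s) = (2*s - 5.6)/(s^3 + 4.1*s^2 + 18.71*s + 40.311)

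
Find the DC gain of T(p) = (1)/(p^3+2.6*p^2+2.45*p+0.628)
DC gain = T(0) = num(0)/den(0) = 1/0.628 = 1.592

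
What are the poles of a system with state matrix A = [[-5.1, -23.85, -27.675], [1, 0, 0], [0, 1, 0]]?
Eigenvalues solve det(λI - A) = 0.
Characteristic polynomial: λ^3 + 5.1*λ^2 + 23.85*λ + 27.675 = 0.
Factor: (λ + 1.5)(λ^2 + 3.6*λ + 18.45) = 0.
Roots: -1.5, -1.8 + 3.9j, -1.8 - 3.9j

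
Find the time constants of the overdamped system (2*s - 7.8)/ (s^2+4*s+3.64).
Overdamped: real poles at -1.4, -2.6. τ = -1/pole → τ₁ = 0.7143, τ₂ = 0.3846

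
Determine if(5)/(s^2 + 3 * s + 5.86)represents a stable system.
Denominator: s^2 + 3*s + 5.86. Poles: -1.5 + 1.9j, -1.5 - 1.9j. All Re(p)<0: Yes (stable)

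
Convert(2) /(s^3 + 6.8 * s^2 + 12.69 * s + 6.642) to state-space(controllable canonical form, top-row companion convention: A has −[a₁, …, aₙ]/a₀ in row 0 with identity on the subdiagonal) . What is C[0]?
Reachable canonical form: C = numerator coefficients (right-aligned, zero-padded to length n).
num = 2, C = [[0, 0, 2]].
C[0] = 0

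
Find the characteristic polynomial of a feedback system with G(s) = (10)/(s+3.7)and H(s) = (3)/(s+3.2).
Characteristic poly = G_den * H_den + G_num * H_num = (s^2 + 6.9*s + 11.84) + (30) = s^2 + 6.9*s + 41.84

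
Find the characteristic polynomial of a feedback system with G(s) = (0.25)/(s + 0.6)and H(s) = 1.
Characteristic poly = G_den * H_den + G_num * H_num = (s + 0.6) + (0.25) = s + 0.85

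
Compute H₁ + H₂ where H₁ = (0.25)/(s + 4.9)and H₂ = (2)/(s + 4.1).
Parallel: H = H₁ + H₂ = (n₁·d₂ + n₂·d₁)/(d₁·d₂).
n₁·d₂ = 0.25*s + 1.025. n₂·d₁ = 2*s + 9.8. Sum = 2.25*s + 10.825. d₁·d₂ = s^2 + 9*s + 20.09.
H(s) = (2.25*s + 10.825)/(s^2 + 9*s + 20.09)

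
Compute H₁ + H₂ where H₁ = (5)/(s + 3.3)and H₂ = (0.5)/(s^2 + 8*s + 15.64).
Parallel: H = H₁ + H₂ = (n₁·d₂ + n₂·d₁)/(d₁·d₂).
n₁·d₂ = 5*s^2 + 40*s + 78.2. n₂·d₁ = 0.5*s + 1.65. Sum = 5*s^2 + 40.5*s + 79.85. d₁·d₂ = s^3 + 11.3*s^2 + 42.04*s + 51.612.
H(s) = (5*s^2 + 40.5*s + 79.85)/(s^3 + 11.3*s^2 + 42.04*s + 51.612)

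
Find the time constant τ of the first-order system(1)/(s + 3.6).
First-order system: τ = -1/pole. Pole = -3.6. τ = -1/(-3.6) = 0.2778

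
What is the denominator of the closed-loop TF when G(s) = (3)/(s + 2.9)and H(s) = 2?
Characteristic poly = G_den * H_den + G_num * H_num = (s + 2.9) + (6) = s + 8.9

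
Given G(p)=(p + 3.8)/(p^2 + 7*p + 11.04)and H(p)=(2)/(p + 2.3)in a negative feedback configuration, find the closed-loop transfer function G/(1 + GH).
Closed-loop T = G/(1+GH).
Numerator: G_num * H_den = p^2 + 6.1*p + 8.74.
Denominator: G_den * H_den + G_num * H_num = (p^3 + 9.3*p^2 + 27.14*p + 25.392) + (2*p + 7.6) = p^3 + 9.3*p^2 + 29.14*p + 32.992.
T(p) = (p^2 + 6.1*p + 8.74)/(p^3 + 9.3*p^2 + 29.14*p + 32.992)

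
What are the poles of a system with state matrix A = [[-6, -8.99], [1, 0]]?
Eigenvalues solve det(λI - A) = 0.
Characteristic polynomial: λ^2 + 6*λ + 8.99 = 0.
Factor: (λ + 3.1)(λ + 2.9) = 0.
Roots: -2.9, -3.1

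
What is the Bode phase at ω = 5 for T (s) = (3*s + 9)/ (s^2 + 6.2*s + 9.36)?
Substitute s = j*5: T(j5) = 0.268943 - 0.426009j.
∠T(j5) = atan2(Im, Re) = atan2(-0.426009, 0.268943) = -57.74°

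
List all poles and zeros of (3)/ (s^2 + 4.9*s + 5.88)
Set denominator = 0: s^2 + 4.9*s + 5.88 = (s + 2.8)(s + 2.1) = 0 → Poles: -2.1, -2.8
Numerator is a nonzero constant (3) → Zeros: none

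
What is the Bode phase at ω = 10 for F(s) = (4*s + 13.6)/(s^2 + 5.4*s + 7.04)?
Substitute s = j*10: F(j10) = 0.0775029 - 0.385272j.
∠F(j10) = atan2(Im, Re) = atan2(-0.385272, 0.0775029) = -78.63°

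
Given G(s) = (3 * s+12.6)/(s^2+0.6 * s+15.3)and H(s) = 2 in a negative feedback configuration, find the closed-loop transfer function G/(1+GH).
Closed-loop T = G/(1+GH).
Numerator: G_num * H_den = 3*s + 12.6.
Denominator: G_den * H_den + G_num * H_num = (s^2 + 0.6*s + 15.3) + (6*s + 25.2) = s^2 + 6.6*s + 40.5.
T(s) = (3*s + 12.6)/(s^2 + 6.6*s + 40.5)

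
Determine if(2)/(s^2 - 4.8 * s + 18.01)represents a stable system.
Denominator: s^2 - 4.8*s + 18.01. Poles: 2.4 + 3.5j, 2.4 - 3.5j. All Re(p)<0: No (unstable)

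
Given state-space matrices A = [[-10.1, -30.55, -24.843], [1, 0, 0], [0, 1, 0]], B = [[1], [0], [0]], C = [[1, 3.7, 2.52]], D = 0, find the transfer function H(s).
H(s) = C(sI - A)⁻¹B + D.
Characteristic polynomial det(sI - A) = s^3 + 10.1*s^2 + 30.55*s + 24.843.
Numerator from C·adj(sI-A)·B + D·det(sI-A) = s^2 + 3.7*s + 2.52.
H(s) = (s^2 + 3.7*s + 2.52)/(s^3 + 10.1*s^2 + 30.55*s + 24.843)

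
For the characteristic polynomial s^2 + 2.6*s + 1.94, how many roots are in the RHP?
Poles: -1.3 + 0.5j, -1.3 - 0.5j. RHP poles (Re>0): 0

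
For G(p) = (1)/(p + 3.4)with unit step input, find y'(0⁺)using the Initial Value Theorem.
IVT: y'(0⁺) = lim_{p→∞} p²·Y(p) = lim_{p→∞} p·G(p).
deg(num) = 0, deg(den) = 1, relative degree = 1, so p·G(p) → (leading num)/(leading den) = 1/1 = 1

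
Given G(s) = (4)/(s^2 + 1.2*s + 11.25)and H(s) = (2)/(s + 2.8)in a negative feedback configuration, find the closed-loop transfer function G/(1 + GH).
Closed-loop T = G/(1+GH).
Numerator: G_num * H_den = 4*s + 11.2.
Denominator: G_den * H_den + G_num * H_num = (s^3 + 4*s^2 + 14.61*s + 31.5) + (8) = s^3 + 4*s^2 + 14.61*s + 39.5.
T(s) = (4*s + 11.2)/(s^3 + 4*s^2 + 14.61*s + 39.5)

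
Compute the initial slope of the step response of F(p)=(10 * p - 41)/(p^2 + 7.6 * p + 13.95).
IVT: y'(0⁺) = lim_{p→∞} p²·Y(p) = lim_{p→∞} p·F(p).
deg(num) = 1, deg(den) = 2, relative degree = 1, so p·F(p) → (leading num)/(leading den) = 10/1 = 10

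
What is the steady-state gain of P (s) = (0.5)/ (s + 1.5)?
DC gain = P(0) = num(0)/den(0) = 0.5/1.5 = 0.3333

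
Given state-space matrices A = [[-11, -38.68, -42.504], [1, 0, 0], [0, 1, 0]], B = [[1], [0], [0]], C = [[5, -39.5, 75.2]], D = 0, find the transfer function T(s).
T(s) = C(sI - A)⁻¹B + D.
Characteristic polynomial det(sI - A) = s^3 + 11*s^2 + 38.68*s + 42.504.
Numerator from C·adj(sI-A)·B + D·det(sI-A) = 5*s^2 - 39.5*s + 75.2.
T(s) = (5*s^2 - 39.5*s + 75.2)/(s^3 + 11*s^2 + 38.68*s + 42.504)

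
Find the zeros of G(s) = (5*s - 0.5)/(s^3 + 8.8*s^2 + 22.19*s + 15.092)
Set numerator = 0: 5*s - 0.5 = 0 → Zeros: 0.1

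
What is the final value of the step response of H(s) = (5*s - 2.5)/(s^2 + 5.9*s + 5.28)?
FVT: lim_{t→∞} y(t) = lim_{s→0} s*Y(s) where Y(s) = H(s)/s.
= lim_{s→0} H(s) = H(0) = num(0)/den(0) = -2.5/5.28 = -0.4735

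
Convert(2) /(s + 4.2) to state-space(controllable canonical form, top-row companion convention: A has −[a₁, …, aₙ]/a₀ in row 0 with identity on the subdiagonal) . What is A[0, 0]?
Reachable canonical form for den = s + 4.2: top row of A = -[a₁,a₂,...,aₙ]/a₀, ones on the subdiagonal, zeros elsewhere.
A = [[-4.2]].
A[0,0] = -4.2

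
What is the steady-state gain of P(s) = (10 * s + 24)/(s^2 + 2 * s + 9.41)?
DC gain = P(0) = num(0)/den(0) = 24/9.41 = 2.55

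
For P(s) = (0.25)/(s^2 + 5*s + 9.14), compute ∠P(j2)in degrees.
Substitute s = j*2: P(j2) = 0.0101646 - 0.0197754j.
∠P(j2) = atan2(Im, Re) = atan2(-0.0197754, 0.0101646) = -62.80°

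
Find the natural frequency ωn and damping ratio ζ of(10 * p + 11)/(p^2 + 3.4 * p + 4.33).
Underdamped: complex pole -1.7 + 1.2j. ωn = |pole| = 2.081, ζ = -Re(pole)/ωn = 0.817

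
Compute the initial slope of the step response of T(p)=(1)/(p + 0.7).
IVT: y'(0⁺) = lim_{p→∞} p²·Y(p) = lim_{p→∞} p·T(p).
deg(num) = 0, deg(den) = 1, relative degree = 1, so p·T(p) → (leading num)/(leading den) = 1/1 = 1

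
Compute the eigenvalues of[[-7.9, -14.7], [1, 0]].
Eigenvalues solve det(λI - A) = 0.
Characteristic polynomial: λ^2 + 7.9*λ + 14.7 = 0.
Factor: (λ + 4.9)(λ + 3) = 0.
Roots: -3, -4.9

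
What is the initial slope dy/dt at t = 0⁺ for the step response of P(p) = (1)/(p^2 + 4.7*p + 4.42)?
IVT: y'(0⁺) = lim_{p→∞} p²·Y(p) = lim_{p→∞} p·P(p).
deg(num) = 0, deg(den) = 2, relative degree = 2 ≥ 2, so p·P(p) → 0. Initial slope = 0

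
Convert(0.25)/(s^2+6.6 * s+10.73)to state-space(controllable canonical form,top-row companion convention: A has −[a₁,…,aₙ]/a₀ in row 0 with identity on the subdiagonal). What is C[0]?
Reachable canonical form: C = numerator coefficients (right-aligned, zero-padded to length n).
num = 0.25, C = [[0, 0.25]].
C[0] = 0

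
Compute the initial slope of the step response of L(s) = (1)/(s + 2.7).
IVT: y'(0⁺) = lim_{s→∞} s²·Y(s) = lim_{s→∞} s·L(s).
deg(num) = 0, deg(den) = 1, relative degree = 1, so s·L(s) → (leading num)/(leading den) = 1/1 = 1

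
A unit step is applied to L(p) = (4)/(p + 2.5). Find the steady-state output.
FVT: lim_{t→∞} y(t) = lim_{p→0} p*Y(p) where Y(p) = L(p)/p.
= lim_{p→0} L(p) = L(0) = num(0)/den(0) = 4/2.5 = 1.6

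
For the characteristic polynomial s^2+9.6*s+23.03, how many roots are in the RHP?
s^2 + 9.6*s + 23.03 = (s + 4.9)(s + 4.7). Poles: -4.7, -4.9. RHP poles (Re>0): 0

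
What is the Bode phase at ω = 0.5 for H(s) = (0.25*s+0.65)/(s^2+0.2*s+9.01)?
Substitute s = j*0.5: H(j0.5) = 0.0743541 + 0.0134206j.
∠H(j0.5) = atan2(Im, Re) = atan2(0.0134206, 0.0743541) = 10.23°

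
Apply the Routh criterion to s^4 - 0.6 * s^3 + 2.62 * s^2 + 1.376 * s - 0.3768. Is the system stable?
Routh array:
s^4: [1, 2.62, -0.3768]; s^3: [-0.6, 1.376]; s^2: [4.91333, -0.3768]; s^1: [1.32999]; s^0: [-0.3768]
First column: [1, -0.6, 4.91333, 1.32999, -0.3768]. Sign changes = 3.
No, unstable (3 RHP root(s))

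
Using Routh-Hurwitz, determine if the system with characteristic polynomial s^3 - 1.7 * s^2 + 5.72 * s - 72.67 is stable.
Routh array:
s^3: [1, 5.72]; s^2: [-1.7, -72.67]; s^1: [-37.0271]; s^0: [-72.67]
First column: [1, -1.7, -37.0271, -72.67]. Sign changes = 1.
No, unstable (1 RHP root(s))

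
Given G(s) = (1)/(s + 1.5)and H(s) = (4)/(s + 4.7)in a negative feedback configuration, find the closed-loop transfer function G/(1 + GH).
Closed-loop T = G/(1+GH).
Numerator: G_num * H_den = s + 4.7.
Denominator: G_den * H_den + G_num * H_num = (s^2 + 6.2*s + 7.05) + (4) = s^2 + 6.2*s + 11.05.
T(s) = (s + 4.7)/(s^2 + 6.2*s + 11.05)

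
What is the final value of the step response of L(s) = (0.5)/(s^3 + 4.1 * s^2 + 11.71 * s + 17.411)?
FVT: lim_{t→∞} y(t) = lim_{s→0} s*Y(s) where Y(s) = L(s)/s.
= lim_{s→0} L(s) = L(0) = num(0)/den(0) = 0.5/17.411 = 0.02872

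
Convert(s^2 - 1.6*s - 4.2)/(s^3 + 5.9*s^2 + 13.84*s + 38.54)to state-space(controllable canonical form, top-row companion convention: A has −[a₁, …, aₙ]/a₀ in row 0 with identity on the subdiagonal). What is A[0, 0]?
Reachable canonical form for den = s^3 + 5.9*s^2 + 13.84*s + 38.54: top row of A = -[a₁,a₂,...,aₙ]/a₀, ones on the subdiagonal, zeros elsewhere.
A = [[-5.9, -13.84, -38.54], [1, 0, 0], [0, 1, 0]].
A[0,0] = -5.9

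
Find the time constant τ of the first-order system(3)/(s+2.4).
First-order system: τ = -1/pole. Pole = -2.4. τ = -1/(-2.4) = 0.4167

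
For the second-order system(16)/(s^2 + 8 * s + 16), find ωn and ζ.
Standard form: ωn²/(s²+2ζωn·s+ωn²).
const=16=ωn² → ωn=4, s coeff=8=2ζωn → ζ=1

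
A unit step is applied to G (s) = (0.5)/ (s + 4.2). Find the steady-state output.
FVT: lim_{t→∞} y(t) = lim_{s→0} s*Y(s) where Y(s) = G(s)/s.
= lim_{s→0} G(s) = G(0) = num(0)/den(0) = 0.5/4.2 = 0.119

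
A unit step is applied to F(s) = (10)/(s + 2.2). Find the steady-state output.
FVT: lim_{t→∞} y(t) = lim_{s→0} s*Y(s) where Y(s) = F(s)/s.
= lim_{s→0} F(s) = F(0) = num(0)/den(0) = 10/2.2 = 4.545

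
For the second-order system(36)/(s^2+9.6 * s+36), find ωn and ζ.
Standard form: ωn²/(s²+2ζωn·s+ωn²).
const=36=ωn² → ωn=6, s coeff=9.6=2ζωn → ζ=0.8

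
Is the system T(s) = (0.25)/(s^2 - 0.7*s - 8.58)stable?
Denominator: s^2 - 0.7*s - 8.58 = (s - 3.3)(s + 2.6). Poles: -2.6, 3.3. All Re(p)<0: No (unstable)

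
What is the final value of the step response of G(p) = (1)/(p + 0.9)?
FVT: lim_{t→∞} y(t) = lim_{p→0} p*Y(p) where Y(p) = G(p)/p.
= lim_{p→0} G(p) = G(0) = num(0)/den(0) = 1/0.9 = 1.111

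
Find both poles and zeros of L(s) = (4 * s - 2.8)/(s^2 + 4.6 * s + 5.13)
Set denominator = 0: s^2 + 4.6*s + 5.13 = (s + 2.7)(s + 1.9) = 0 → Poles: -1.9, -2.7
Set numerator = 0: 4*s - 2.8 = 0 → Zeros: 0.7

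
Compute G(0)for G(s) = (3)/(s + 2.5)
DC gain = G(0) = num(0)/den(0) = 3/2.5 = 1.2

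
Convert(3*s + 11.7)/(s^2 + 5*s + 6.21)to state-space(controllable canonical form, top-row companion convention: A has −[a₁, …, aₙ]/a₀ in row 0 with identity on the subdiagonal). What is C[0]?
Reachable canonical form: C = numerator coefficients (right-aligned, zero-padded to length n).
num = 3*s + 11.7, C = [[3, 11.7]].
C[0] = 3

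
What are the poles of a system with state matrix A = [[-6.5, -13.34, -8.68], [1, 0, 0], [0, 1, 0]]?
Eigenvalues solve det(λI - A) = 0.
Characteristic polynomial: λ^3 + 6.5*λ^2 + 13.34*λ + 8.68 = 0.
Factor: (λ + 3.1)(λ + 1.4)(λ + 2) = 0.
Roots: -1.4, -2, -3.1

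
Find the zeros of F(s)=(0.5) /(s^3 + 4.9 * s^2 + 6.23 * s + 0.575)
Numerator is a nonzero constant (0.5) → Zeros: none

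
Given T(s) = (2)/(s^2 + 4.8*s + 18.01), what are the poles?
Set denominator = 0: s^2 + 4.8*s + 18.01 = 0 → Poles: -2.4 + 3.5j, -2.4 - 3.5j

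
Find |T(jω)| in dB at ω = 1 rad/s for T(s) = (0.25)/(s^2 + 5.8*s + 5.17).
Substitute s = j*1: T(j1) = 0.0204296 - 0.0284153j.
|T(j1)| = sqrt(Re² + Im²) = 0.035.
20*log₁₀(0.035) = -29.12 dB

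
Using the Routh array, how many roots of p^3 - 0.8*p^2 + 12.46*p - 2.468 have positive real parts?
Routh array:
p^3: [1, 12.46]; p^2: [-0.8, -2.468]; p^1: [9.375]; p^0: [-2.468]
First column: [1, -0.8, 9.375, -2.468]. Sign changes = RHP roots = 3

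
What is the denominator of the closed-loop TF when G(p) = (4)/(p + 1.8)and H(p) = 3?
Characteristic poly = G_den * H_den + G_num * H_num = (p + 1.8) + (12) = p + 13.8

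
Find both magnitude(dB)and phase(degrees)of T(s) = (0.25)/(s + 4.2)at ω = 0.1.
Substitute s = j*0.1: T(j0.1) = 0.0594901 - 0.00141643j.
|T| = 20*log₁₀(sqrt(Re²+Im²)) = -24.51 dB.
∠T = atan2(Im, Re) = -1.36°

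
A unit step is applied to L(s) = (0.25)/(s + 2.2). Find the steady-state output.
FVT: lim_{t→∞} y(t) = lim_{s→0} s*Y(s) where Y(s) = L(s)/s.
= lim_{s→0} L(s) = L(0) = num(0)/den(0) = 0.25/2.2 = 0.1136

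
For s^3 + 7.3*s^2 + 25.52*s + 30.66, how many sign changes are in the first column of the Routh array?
Routh array:
s^3: [1, 25.52]; s^2: [7.3, 30.66]; s^1: [21.32]; s^0: [30.66]
First column: [1, 7.3, 21.32, 30.66]. Sign changes = 0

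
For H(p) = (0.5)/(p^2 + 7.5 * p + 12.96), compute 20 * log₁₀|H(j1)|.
Substitute p = j*1: H(j1) = 0.0300063 - 0.0188166j.
|H(j1)| = sqrt(Re² + Im²) = 0.03542.
20*log₁₀(0.03542) = -29.02 dB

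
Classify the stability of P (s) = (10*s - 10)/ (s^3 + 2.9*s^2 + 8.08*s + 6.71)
Denominator: s^3 + 2.9*s^2 + 8.08*s + 6.71 = (s + 1.1)(s^2 + 1.8*s + 6.1). Poles: -0.9 + 2.3j, -0.9 - 2.3j, -1.1. Stable (all poles in LHP)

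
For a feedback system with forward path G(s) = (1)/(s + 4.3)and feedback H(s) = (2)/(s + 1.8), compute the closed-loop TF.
Closed-loop T = G/(1+GH).
Numerator: G_num * H_den = s + 1.8.
Denominator: G_den * H_den + G_num * H_num = (s^2 + 6.1*s + 7.74) + (2) = s^2 + 6.1*s + 9.74.
T(s) = (s + 1.8)/(s^2 + 6.1*s + 9.74)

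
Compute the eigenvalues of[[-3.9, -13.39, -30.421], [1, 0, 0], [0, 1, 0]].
Eigenvalues solve det(λI - A) = 0.
Characteristic polynomial: λ^3 + 3.9*λ^2 + 13.39*λ + 30.421 = 0.
Factor: (λ + 2.9)(λ^2 + λ + 10.49) = 0.
Roots: -0.5 + 3.2j, -0.5 - 3.2j, -2.9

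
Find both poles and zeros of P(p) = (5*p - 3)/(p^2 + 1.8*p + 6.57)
Set denominator = 0: p^2 + 1.8*p + 6.57 = 0 → Poles: -0.9 + 2.4j, -0.9 - 2.4j
Set numerator = 0: 5*p - 3 = 0 → Zeros: 0.6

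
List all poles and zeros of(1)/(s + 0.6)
Set denominator = 0: s + 0.6 = 0 → Poles: -0.6
Numerator is a nonzero constant (1) → Zeros: none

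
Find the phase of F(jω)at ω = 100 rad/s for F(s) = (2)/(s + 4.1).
Substitute s = j*100: F(j100) = 0.000818624 - 0.0199664j.
∠F(j100) = atan2(Im, Re) = atan2(-0.0199664, 0.000818624) = -87.65°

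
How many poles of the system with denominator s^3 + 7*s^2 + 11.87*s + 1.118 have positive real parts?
s^3 + 7*s^2 + 11.87*s + 1.118 = (s + 4.3)(s + 0.1)(s + 2.6). Poles: -0.1, -2.6, -4.3. RHP poles (Re>0): 0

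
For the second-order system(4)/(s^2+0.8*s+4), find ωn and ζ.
Standard form: ωn²/(s²+2ζωn·s+ωn²).
const=4=ωn² → ωn=2, s coeff=0.8=2ζωn → ζ=0.2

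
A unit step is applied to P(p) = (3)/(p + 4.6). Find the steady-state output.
FVT: lim_{t→∞} y(t) = lim_{p→0} p*Y(p) where Y(p) = P(p)/p.
= lim_{p→0} P(p) = P(0) = num(0)/den(0) = 3/4.6 = 0.6522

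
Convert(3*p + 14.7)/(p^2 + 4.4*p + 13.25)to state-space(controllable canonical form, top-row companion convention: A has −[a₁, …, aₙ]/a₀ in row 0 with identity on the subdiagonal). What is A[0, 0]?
Reachable canonical form for den = p^2 + 4.4*p + 13.25: top row of A = -[a₁,a₂,...,aₙ]/a₀, ones on the subdiagonal, zeros elsewhere.
A = [[-4.4, -13.25], [1, 0]].
A[0,0] = -4.4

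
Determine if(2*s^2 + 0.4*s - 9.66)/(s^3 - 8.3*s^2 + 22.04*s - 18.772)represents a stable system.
Denominator: s^3 - 8.3*s^2 + 22.04*s - 18.772 = (s - 3.8)(s - 1.9)(s - 2.6). Poles: 1.9, 2.6, 3.8. All Re(p)<0: No (unstable)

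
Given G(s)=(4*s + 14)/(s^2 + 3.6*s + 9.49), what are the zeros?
Set numerator = 0: 4*s + 14 = 0 → Zeros: -3.5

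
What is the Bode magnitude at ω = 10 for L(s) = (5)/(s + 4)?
Substitute s = j*10: L(j10) = 0.172414 - 0.431034j.
|L(j10)| = sqrt(Re² + Im²) = 0.4642.
20*log₁₀(0.4642) = -6.67 dB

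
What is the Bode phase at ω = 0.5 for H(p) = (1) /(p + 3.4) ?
Substitute p = j*0.5: H(j0.5) = 0.287892 - 0.042337j.
∠H(j0.5) = atan2(Im, Re) = atan2(-0.042337, 0.287892) = -8.37°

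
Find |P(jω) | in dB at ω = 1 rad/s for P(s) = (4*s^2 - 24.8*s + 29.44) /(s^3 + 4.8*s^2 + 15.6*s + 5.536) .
Substitute s = j*1: P(j1) = -1.60671 - 1.82346j.
|P(j1)| = sqrt(Re² + Im²) = 2.43.
20*log₁₀(2.43) = 7.71 dB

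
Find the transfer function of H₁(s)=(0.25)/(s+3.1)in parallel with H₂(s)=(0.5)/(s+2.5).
Parallel: H = H₁ + H₂ = (n₁·d₂ + n₂·d₁)/(d₁·d₂).
n₁·d₂ = 0.25*s + 0.625. n₂·d₁ = 0.5*s + 1.55. Sum = 0.75*s + 2.175. d₁·d₂ = s^2 + 5.6*s + 7.75.
H(s) = (0.75*s + 2.175)/(s^2 + 5.6*s + 7.75)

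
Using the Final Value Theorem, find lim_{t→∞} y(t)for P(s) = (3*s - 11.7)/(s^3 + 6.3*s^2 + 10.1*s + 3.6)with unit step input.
FVT: lim_{t→∞} y(t) = lim_{s→0} s*Y(s) where Y(s) = P(s)/s.
= lim_{s→0} P(s) = P(0) = num(0)/den(0) = -11.7/3.6 = -3.25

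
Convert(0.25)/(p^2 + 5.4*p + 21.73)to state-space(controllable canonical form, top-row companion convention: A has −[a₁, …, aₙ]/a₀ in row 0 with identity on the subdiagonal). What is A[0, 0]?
Reachable canonical form for den = p^2 + 5.4*p + 21.73: top row of A = -[a₁,a₂,...,aₙ]/a₀, ones on the subdiagonal, zeros elsewhere.
A = [[-5.4, -21.73], [1, 0]].
A[0,0] = -5.4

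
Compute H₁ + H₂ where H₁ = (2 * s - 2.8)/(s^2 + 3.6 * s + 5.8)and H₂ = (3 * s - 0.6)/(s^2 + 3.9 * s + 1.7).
Parallel: H = H₁ + H₂ = (n₁·d₂ + n₂·d₁)/(d₁·d₂).
n₁·d₂ = 2*s^3 + 5*s^2 - 7.52*s - 4.76. n₂·d₁ = 3*s^3 + 10.2*s^2 + 15.24*s - 3.48. Sum = 5*s^3 + 15.2*s^2 + 7.72*s - 8.24. d₁·d₂ = s^4 + 7.5*s^3 + 21.54*s^2 + 28.74*s + 9.86.
H(s) = (5*s^3 + 15.2*s^2 + 7.72*s - 8.24)/(s^4 + 7.5*s^3 + 21.54*s^2 + 28.74*s + 9.86)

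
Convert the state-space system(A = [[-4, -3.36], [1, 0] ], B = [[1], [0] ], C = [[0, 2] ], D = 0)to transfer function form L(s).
L(s) = C(sI - A)⁻¹B + D.
Characteristic polynomial det(sI - A) = s^2 + 4*s + 3.36.
Numerator from C·adj(sI-A)·B + D·det(sI-A) = 2.
L(s) = (2)/(s^2 + 4*s + 3.36)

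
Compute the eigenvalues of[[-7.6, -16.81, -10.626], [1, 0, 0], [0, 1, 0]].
Eigenvalues solve det(λI - A) = 0.
Characteristic polynomial: λ^3 + 7.6*λ^2 + 16.81*λ + 10.626 = 0.
Factor: (λ + 4.2)(λ + 2.3)(λ + 1.1) = 0.
Roots: -1.1, -2.3, -4.2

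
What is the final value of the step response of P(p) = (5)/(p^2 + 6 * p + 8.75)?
FVT: lim_{t→∞} y(t) = lim_{p→0} p*Y(p) where Y(p) = P(p)/p.
= lim_{p→0} P(p) = P(0) = num(0)/den(0) = 5/8.75 = 0.5714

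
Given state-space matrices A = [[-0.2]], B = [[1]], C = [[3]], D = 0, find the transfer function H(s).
H(s) = C(sI - A)⁻¹B + D.
Characteristic polynomial det(sI - A) = s + 0.2.
Numerator from C·adj(sI-A)·B + D·det(sI-A) = 3.
H(s) = (3)/(s + 0.2)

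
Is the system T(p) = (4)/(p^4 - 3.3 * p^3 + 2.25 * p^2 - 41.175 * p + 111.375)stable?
Denominator: p^4 - 3.3*p^3 + 2.25*p^2 - 41.175*p + 111.375 = (p - 3)(p - 3.3)(p^2 + 3*p + 11.25). Poles: -1.5 + 3j, -1.5 - 3j, 3, 3.3. All Re(p)<0: No (unstable)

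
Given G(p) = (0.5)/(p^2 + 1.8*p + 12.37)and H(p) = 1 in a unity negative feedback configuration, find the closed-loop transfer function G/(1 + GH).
Closed-loop T = G/(1+GH).
Numerator: G_num * H_den = 0.5.
Denominator: G_den * H_den + G_num * H_num = (p^2 + 1.8*p + 12.37) + (0.5) = p^2 + 1.8*p + 12.87.
T(p) = (0.5)/(p^2 + 1.8*p + 12.87)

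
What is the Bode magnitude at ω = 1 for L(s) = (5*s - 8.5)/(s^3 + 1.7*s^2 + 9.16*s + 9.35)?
Substitute s = j*1: L(j1) = -0.193633 + 0.860136j.
|L(j1)| = sqrt(Re² + Im²) = 0.8817.
20*log₁₀(0.8817) = -1.09 dB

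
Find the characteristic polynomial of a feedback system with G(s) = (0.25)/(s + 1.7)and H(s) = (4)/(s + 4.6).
Characteristic poly = G_den * H_den + G_num * H_num = (s^2 + 6.3*s + 7.82) + (1) = s^2 + 6.3*s + 8.82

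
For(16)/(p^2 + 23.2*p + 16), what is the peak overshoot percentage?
Standard form: ωn²/(p²+2ζωn·p+ωn²) → ωn = 4, ζ = 2.9.
ζ ≥ 1, so the response is non-oscillatory: peak overshoot = 0%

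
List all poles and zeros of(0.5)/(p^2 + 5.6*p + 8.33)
Set denominator = 0: p^2 + 5.6*p + 8.33 = 0 → Poles: -2.8 + 0.7j, -2.8 - 0.7j
Numerator is a nonzero constant (0.5) → Zeros: none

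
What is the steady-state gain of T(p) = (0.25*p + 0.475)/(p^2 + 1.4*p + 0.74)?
DC gain = T(0) = num(0)/den(0) = 0.475/0.74 = 0.6419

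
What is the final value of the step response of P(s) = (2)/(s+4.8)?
FVT: lim_{t→∞} y(t) = lim_{s→0} s*Y(s) where Y(s) = P(s)/s.
= lim_{s→0} P(s) = P(0) = num(0)/den(0) = 2/4.8 = 0.4167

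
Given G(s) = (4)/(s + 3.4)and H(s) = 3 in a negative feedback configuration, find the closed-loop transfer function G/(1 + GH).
Closed-loop T = G/(1+GH).
Numerator: G_num * H_den = 4.
Denominator: G_den * H_den + G_num * H_num = (s + 3.4) + (12) = s + 15.4.
T(s) = (4)/(s + 15.4)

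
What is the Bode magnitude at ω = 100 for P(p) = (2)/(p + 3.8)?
Substitute p = j*100: P(j100) = 0.000758904 - 0.0199712j.
|P(j100)| = sqrt(Re² + Im²) = 0.01999.
20*log₁₀(0.01999) = -33.99 dB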